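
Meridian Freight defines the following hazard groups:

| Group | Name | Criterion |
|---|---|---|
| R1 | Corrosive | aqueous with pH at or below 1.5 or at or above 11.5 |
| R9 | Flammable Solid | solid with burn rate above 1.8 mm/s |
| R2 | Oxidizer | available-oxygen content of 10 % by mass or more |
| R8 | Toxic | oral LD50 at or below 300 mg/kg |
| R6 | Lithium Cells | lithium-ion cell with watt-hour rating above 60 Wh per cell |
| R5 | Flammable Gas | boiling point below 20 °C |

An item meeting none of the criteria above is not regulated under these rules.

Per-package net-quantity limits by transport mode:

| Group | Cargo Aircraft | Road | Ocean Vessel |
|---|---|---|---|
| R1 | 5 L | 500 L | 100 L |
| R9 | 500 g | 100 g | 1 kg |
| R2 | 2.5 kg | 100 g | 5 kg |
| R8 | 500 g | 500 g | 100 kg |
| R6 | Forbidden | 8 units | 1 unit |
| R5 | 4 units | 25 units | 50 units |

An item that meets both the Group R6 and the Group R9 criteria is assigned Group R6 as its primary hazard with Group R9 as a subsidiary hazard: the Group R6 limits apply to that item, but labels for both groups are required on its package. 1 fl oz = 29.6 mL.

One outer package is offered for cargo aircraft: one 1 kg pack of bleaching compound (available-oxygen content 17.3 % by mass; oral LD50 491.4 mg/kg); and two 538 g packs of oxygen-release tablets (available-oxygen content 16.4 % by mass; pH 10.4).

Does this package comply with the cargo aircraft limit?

The bleaching compound has available-oxygen content 17.3 % by mass, which is ≥ 10 % by mass, so it is Group R2 (Oxidizer).
The oxygen-release tablets have available-oxygen content 16.4 % by mass, which is ≥ 10 % by mass, so they are Group R2 (Oxidizer).
Group R2 net quantity: 1 kg + (two 538 g packs = 1.076 kg) = 2.076 kg.
That is within the Group R2 cargo aircraft limit of 2.5 kg.

Yes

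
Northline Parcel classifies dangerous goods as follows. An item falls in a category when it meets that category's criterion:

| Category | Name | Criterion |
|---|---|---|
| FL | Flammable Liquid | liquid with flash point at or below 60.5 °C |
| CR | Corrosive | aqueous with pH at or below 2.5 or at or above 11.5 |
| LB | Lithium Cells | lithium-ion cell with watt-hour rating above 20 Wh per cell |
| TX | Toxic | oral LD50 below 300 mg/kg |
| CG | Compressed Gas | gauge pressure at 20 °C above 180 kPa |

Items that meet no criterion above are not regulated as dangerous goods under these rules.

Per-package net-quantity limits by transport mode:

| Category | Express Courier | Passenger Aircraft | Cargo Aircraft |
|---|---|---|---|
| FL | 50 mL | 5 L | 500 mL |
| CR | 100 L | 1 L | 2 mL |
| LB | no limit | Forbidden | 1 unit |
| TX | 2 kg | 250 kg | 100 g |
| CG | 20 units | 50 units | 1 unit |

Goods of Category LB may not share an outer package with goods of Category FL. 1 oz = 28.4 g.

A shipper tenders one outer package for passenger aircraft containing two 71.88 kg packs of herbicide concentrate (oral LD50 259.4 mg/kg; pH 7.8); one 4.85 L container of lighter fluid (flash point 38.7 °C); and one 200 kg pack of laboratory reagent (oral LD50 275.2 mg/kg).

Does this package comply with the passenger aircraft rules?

No

With oral LD50 259.4 mg/kg (< 300 mg/kg), the herbicide concentrate falls in Category TX.
With flash point 38.7 °C (≤ 60.5 °C), the lighter fluid falls in Category FL.
The laboratory reagent has oral LD50 275.2 mg/kg, which is < 300 mg/kg, so it is Category TX (Toxic).
Category TX net quantity: (two 71.88 kg packs = 143.76 kg) + 200 kg = 343.76 kg.
343.76 kg exceeds the passenger aircraft limit of 250 kg for Category TX.
Category FL quantity: 4.85 L.
That is within the Category FL passenger aircraft limit of 5 L.
The segregation rule (Category LB with Category FL) does not apply to Category TX with Category FL.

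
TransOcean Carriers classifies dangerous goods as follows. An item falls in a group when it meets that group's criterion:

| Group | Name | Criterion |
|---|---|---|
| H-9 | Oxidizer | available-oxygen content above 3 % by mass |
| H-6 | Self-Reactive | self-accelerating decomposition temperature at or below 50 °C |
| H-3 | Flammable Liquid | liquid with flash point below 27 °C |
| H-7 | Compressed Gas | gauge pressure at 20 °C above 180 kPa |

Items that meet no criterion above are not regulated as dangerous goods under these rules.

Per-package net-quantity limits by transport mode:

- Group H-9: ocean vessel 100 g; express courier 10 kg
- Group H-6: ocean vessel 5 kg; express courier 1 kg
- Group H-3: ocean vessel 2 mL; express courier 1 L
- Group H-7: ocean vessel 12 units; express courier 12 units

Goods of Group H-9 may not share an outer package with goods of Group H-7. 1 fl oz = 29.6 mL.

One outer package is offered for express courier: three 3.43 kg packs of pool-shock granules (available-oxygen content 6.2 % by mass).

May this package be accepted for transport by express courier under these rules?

No

The pool-shock granules have available-oxygen content 6.2 % by mass, which is > 3 % by mass, so they are Group H-9 (Oxidizer).
Group H-9 quantity: three 3.43 kg packs = 10.29 kg.
10.29 kg exceeds the express courier limit of 10 kg for Group H-9.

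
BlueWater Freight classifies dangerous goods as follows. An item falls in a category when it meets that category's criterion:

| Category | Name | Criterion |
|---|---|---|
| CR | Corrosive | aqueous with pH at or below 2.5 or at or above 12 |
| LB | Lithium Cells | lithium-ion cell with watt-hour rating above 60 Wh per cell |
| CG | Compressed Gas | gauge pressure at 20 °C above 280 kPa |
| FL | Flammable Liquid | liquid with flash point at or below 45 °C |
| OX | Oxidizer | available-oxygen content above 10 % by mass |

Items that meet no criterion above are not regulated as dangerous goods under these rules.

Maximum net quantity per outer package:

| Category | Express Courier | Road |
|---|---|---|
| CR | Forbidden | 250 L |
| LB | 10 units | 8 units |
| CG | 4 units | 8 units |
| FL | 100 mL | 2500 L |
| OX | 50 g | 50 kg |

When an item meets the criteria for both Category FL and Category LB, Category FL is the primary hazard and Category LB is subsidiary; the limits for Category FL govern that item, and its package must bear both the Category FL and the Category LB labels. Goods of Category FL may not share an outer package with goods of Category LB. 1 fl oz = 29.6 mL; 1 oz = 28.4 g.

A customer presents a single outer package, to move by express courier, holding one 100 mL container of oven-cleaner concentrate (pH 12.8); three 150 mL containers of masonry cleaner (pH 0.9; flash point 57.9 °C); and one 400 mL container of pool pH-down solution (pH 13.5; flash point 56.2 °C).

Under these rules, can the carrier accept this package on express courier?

Oven-cleaner concentrate: pH 12.8 ≥ 12 → Category CR (Corrosive).
Masonry cleaner: pH 0.9 ≤ 2.5 → Category CR (Corrosive).
Pool pH-down solution: pH 13.5 ≥ 12 → Category CR (Corrosive).
Total Category CR: 100 mL + (three 150 mL containers = 450 mL) + 400 mL = 950 mL.
By express courier, Category CR is Forbidden regardless of quantity.

No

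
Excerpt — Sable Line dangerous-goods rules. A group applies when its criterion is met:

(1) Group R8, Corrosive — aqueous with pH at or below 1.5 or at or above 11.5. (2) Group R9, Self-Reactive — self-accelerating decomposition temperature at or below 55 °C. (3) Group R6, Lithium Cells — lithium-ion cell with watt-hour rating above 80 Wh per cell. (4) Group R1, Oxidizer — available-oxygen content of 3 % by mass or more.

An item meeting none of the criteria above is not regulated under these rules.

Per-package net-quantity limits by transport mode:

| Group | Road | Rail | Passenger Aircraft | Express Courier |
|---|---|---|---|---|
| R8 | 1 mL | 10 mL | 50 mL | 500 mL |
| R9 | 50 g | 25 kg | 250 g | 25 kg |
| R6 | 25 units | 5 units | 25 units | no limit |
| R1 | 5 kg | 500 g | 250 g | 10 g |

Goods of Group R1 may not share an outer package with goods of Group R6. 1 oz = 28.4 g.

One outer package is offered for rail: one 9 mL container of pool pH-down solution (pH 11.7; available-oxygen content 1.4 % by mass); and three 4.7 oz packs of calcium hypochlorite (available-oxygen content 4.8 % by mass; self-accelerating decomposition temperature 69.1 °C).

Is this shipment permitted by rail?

With pH 11.7 (≥ 11.5), the pool pH-down solution falls in Group R8.
Calcium hypochlorite: available-oxygen content 4.8 % by mass ≥ 3 % by mass → Group R1 (Oxidizer).
Group R1 quantity: three 4.7 oz packs = 400.44 g.
400.44 g ≤ 500 g (rail limit, Group R1) — within limit.
Group R8 quantity: 9 mL.
That is within the Group R8 rail limit of 10 mL.
The segregation rule (Group R1 with Group R6) does not apply to Group R1 with Group R8.
Every hazard group is within its rail limit and no segregation rule is violated.

Yes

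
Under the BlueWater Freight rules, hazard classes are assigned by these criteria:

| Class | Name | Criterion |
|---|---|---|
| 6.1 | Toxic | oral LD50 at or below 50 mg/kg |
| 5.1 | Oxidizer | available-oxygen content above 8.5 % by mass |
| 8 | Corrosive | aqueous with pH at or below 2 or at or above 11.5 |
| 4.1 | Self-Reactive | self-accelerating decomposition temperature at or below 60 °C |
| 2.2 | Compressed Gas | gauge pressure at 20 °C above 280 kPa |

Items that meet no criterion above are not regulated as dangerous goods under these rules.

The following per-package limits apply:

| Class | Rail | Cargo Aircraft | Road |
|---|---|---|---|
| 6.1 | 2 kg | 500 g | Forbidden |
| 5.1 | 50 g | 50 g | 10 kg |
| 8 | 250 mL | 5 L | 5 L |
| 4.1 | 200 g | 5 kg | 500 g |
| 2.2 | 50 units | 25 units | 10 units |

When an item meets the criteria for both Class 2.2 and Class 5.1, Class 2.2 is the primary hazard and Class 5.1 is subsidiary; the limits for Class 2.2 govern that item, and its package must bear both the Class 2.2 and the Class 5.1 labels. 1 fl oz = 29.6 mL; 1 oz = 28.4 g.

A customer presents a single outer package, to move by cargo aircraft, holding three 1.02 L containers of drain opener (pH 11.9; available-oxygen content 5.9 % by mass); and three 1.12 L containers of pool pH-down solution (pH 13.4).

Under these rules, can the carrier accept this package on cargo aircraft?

No

With pH 11.9 (≥ 11.5), the drain opener falls in Class 8.
Pool pH-down solution: pH 13.4 ≥ 11.5 → Class 8 (Corrosive).
Total Class 8: (three 1.02 L containers = 3.06 L) + (three 1.12 L containers = 3.36 L) = 6.42 L.
That exceeds the Class 8 cargo aircraft limit of 5 L.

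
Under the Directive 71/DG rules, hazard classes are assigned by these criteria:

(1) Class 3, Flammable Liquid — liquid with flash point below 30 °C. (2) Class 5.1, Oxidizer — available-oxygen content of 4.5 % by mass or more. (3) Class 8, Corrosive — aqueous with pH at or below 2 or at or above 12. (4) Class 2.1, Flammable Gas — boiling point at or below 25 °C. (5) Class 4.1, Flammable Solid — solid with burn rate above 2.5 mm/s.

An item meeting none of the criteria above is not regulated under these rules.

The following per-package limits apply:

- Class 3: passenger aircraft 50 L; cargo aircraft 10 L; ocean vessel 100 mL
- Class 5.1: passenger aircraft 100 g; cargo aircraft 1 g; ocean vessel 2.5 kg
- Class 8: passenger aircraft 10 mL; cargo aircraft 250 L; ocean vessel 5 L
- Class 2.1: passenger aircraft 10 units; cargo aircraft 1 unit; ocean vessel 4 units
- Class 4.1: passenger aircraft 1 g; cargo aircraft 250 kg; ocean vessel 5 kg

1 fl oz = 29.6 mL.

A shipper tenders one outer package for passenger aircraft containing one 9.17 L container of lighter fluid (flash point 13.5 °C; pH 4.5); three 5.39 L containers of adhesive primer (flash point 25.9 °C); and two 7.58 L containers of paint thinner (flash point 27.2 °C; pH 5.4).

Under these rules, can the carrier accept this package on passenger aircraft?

The lighter fluid has flash point 13.5 °C, which is < 30 °C, so it is Class 3 (Flammable Liquid).
With flash point 25.9 °C (< 30 °C), the adhesive primer falls in Class 3.
The paint thinner has flash point 27.2 °C, which is < 30 °C, so it is Class 3 (Flammable Liquid).
Total Class 3: 9.17 L + (three 5.39 L containers = 16.17 L) + (two 7.58 L containers = 15.16 L) = 40.5 L.
40.5 L ≤ 50 L (passenger aircraft limit, Class 3) — within limit.

Yes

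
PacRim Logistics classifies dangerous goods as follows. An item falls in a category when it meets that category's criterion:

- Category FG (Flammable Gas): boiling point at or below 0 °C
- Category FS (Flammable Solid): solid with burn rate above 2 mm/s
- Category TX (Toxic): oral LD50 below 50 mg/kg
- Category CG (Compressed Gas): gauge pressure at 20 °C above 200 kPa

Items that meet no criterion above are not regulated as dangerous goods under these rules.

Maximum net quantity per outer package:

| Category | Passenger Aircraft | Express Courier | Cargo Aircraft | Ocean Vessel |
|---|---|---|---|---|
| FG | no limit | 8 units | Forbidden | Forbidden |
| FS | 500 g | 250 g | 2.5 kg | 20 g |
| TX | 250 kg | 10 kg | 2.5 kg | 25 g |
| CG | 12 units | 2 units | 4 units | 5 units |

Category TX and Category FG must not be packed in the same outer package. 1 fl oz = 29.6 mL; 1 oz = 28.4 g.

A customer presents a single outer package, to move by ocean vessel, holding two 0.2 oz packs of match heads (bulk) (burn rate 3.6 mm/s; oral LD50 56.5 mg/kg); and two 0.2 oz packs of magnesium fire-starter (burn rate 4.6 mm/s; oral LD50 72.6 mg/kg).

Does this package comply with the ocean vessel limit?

The match heads (bulk) have burn rate 3.6 mm/s, which is > 2 mm/s, so they are Category FS (Flammable Solid).
With burn rate 4.6 mm/s (> 2 mm/s), the magnesium fire-starter falls in Category FS.
Category FS net quantity: (two 0.2 oz packs = 11.36 g) + (two 0.2 oz packs = 11.36 g) = 22.72 g.
That exceeds the Category FS ocean vessel limit of 20 g.

No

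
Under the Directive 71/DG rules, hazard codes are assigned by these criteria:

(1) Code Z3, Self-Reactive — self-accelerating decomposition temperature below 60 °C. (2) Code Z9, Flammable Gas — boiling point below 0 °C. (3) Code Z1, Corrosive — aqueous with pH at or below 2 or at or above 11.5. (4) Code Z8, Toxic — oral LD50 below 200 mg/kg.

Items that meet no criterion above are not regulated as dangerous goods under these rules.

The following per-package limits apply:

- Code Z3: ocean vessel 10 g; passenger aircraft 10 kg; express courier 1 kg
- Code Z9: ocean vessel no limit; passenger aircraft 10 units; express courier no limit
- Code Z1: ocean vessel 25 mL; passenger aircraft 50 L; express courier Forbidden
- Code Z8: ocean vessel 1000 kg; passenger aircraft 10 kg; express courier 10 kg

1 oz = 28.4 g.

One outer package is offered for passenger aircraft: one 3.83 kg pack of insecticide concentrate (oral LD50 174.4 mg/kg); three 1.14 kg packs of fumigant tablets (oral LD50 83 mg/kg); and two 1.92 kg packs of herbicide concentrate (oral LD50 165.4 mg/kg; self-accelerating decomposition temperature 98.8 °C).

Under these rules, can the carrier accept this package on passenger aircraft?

No

With oral LD50 174.4 mg/kg (< 200 mg/kg), the insecticide concentrate falls in Code Z8.
Fumigant tablets: oral LD50 83 mg/kg < 200 mg/kg → Code Z8 (Toxic).
The herbicide concentrate has oral LD50 165.4 mg/kg, which is < 200 mg/kg, so it is Code Z8 (Toxic).
Code Z8 net quantity: 3.83 kg + (three 1.14 kg packs = 3.42 kg) + (two 1.92 kg packs = 3.84 kg) = 11.09 kg.
11.09 kg > 10 kg (passenger aircraft limit, Code Z8) — over the limit.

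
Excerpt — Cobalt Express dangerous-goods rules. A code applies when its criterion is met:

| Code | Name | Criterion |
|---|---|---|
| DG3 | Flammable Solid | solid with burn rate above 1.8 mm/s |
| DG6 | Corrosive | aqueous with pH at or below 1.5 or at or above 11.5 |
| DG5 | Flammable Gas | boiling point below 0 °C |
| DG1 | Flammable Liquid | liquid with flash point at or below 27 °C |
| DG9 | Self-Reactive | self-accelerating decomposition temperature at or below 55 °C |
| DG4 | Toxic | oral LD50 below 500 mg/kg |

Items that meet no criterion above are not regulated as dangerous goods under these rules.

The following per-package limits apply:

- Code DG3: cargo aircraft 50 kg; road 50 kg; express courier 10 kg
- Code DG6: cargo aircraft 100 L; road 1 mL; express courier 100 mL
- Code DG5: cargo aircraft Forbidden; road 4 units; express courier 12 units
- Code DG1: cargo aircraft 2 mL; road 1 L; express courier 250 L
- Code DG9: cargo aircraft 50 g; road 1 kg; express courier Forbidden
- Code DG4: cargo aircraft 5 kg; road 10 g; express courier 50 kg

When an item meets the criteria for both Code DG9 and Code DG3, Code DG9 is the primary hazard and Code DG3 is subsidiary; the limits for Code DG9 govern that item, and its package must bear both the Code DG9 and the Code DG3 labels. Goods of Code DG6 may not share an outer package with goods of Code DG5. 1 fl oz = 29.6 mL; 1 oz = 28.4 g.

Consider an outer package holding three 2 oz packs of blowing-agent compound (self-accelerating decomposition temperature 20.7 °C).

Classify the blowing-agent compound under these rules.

Code DG9

With self-accelerating decomposition temperature 20.7 °C (≤ 55 °C), the blowing-agent compound falls in Code DG9.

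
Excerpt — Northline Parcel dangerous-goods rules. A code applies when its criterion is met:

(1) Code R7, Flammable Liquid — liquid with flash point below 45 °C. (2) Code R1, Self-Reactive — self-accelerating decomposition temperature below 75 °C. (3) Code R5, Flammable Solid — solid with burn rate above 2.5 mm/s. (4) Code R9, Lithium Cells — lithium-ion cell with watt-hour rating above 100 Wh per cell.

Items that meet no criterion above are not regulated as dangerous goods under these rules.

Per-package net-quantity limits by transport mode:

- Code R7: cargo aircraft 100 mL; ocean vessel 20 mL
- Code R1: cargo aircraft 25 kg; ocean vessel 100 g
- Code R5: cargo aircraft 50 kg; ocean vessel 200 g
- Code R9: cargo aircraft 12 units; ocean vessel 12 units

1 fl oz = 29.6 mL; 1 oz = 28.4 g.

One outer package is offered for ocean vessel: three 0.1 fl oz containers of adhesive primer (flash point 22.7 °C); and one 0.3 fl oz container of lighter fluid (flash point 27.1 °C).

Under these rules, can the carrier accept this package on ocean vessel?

The adhesive primer has flash point 22.7 °C, which is < 45 °C, so it is Code R7 (Flammable Liquid).
With flash point 27.1 °C (< 45 °C), the lighter fluid falls in Code R7.
Total Code R7: (three 0.1 fl oz containers = 8.88 mL) + (one 0.3 fl oz container = 8.88 mL) = 17.76 mL.
17.76 mL ≤ 20 mL (ocean vessel limit, Code R7) — within limit.

Yes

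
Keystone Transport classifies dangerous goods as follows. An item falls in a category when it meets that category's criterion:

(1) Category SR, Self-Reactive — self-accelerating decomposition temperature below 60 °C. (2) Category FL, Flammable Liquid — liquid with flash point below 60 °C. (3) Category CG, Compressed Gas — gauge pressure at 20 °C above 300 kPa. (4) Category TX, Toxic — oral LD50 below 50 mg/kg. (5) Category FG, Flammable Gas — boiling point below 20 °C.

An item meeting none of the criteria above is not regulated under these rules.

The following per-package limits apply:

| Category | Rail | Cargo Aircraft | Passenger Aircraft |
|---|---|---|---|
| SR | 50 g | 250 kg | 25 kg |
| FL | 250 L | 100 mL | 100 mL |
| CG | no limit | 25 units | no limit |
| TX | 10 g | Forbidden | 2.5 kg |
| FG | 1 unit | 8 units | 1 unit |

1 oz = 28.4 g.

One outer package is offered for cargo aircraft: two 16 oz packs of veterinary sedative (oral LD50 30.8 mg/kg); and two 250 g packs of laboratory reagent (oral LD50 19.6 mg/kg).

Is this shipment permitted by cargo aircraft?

No

Veterinary sedative: oral LD50 30.8 mg/kg < 50 mg/kg → Category TX (Toxic).
The laboratory reagent has oral LD50 19.6 mg/kg, which is < 50 mg/kg, so it is Category TX (Toxic).
Category TX net quantity: (two 16 oz packs = 908.8 g) + (two 250 g packs = 500 g) = 1408.8 g.
By cargo aircraft, Category TX is Forbidden regardless of quantity.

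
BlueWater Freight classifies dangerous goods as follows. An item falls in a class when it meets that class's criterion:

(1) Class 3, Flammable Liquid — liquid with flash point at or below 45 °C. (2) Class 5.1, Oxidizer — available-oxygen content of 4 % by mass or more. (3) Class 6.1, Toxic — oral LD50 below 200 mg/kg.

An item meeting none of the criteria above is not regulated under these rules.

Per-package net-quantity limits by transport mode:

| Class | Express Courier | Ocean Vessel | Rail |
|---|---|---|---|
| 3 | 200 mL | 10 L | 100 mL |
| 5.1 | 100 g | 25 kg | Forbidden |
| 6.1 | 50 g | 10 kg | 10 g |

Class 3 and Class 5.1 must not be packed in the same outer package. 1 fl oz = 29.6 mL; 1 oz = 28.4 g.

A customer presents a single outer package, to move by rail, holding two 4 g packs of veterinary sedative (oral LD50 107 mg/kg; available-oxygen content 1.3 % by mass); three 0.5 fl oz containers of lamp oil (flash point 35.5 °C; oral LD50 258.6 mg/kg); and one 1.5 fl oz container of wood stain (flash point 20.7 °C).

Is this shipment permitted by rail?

Veterinary sedative: oral LD50 107 mg/kg < 200 mg/kg → Class 6.1 (Toxic).
Flash point 35.5 °C meets the Class 3 criterion (Flammable Liquid), so the lamp oil is Class 3.
Flash point 20.7 °C meets the Class 3 criterion (Flammable Liquid), so the wood stain is Class 3.
Total Class 3: (three 0.5 fl oz containers = 44.4 mL) + (one 1.5 fl oz container = 44.4 mL) = 88.8 mL.
88.8 mL ≤ 100 mL (rail limit, Class 3) — within limit.
Class 6.1 quantity: two 4 g packs = 8 g.
8 g ≤ 10 g (rail limit, Class 6.1) — within limit.
The segregation rule (Class 3 with Class 5.1) does not apply to Class 3 with Class 6.1.
Every hazard class is within its rail limit and no segregation rule is violated.

Yes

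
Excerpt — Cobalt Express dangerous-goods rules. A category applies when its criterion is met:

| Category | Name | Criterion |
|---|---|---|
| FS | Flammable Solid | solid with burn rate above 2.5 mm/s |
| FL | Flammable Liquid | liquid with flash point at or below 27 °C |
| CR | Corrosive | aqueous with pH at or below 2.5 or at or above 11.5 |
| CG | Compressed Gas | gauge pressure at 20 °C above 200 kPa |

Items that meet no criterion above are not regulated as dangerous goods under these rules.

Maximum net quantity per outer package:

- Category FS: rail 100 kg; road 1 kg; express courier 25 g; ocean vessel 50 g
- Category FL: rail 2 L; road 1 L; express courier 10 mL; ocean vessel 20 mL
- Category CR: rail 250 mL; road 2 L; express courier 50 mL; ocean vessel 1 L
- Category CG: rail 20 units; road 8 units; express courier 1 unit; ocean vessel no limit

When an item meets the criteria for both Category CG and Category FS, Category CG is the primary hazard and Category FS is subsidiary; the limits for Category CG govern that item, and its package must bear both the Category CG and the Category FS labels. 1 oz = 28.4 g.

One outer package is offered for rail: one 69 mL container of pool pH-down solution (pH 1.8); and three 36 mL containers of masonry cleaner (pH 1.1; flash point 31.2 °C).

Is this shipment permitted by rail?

pH 1.8 meets the Category CR criterion (Corrosive), so the pool pH-down solution is Category CR.
Masonry cleaner: pH 1.1 ≤ 2.5 → Category CR (Corrosive).
Category CR net quantity: 69 mL + (three 36 mL containers = 108 mL) = 177 mL.
That is within the Category CR rail limit of 250 mL.

Yes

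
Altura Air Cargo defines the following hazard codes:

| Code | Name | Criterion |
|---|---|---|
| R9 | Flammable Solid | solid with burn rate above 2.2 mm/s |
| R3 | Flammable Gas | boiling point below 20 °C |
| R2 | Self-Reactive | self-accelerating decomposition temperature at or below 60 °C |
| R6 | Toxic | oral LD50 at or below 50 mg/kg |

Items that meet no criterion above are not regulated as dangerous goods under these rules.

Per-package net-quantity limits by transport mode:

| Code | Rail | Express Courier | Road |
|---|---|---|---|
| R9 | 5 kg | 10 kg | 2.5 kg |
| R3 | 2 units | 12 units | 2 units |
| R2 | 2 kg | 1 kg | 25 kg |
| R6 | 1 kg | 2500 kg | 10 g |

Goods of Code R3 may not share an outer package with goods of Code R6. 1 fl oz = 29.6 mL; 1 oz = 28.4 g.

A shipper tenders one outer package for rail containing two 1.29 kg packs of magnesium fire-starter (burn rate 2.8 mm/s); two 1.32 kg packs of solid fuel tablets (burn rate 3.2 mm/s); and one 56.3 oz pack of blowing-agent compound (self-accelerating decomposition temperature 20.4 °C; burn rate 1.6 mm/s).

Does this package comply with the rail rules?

No

Magnesium fire-starter: burn rate 2.8 mm/s > 2.2 mm/s → Code R9 (Flammable Solid).
Burn rate 3.2 mm/s meets the Code R9 criterion (Flammable Solid), so the solid fuel tablets are Code R9.
The blowing-agent compound has self-accelerating decomposition temperature 20.4 °C, which is ≤ 60 °C, so it is Code R2 (Self-Reactive).
Code R9 net quantity: (two 1.29 kg packs = 2.58 kg) + (two 1.32 kg packs = 2.64 kg) = 5.22 kg.
5.22 kg > 5 kg (rail limit, Code R9) — over the limit.
Code R2 quantity: one 56.3 oz pack = 1598.92 g.
1598.92 g ≤ 2 kg (rail limit, Code R2) — within limit.
The segregation rule (Code R3 with Code R6) does not apply to Code R9 with Code R2.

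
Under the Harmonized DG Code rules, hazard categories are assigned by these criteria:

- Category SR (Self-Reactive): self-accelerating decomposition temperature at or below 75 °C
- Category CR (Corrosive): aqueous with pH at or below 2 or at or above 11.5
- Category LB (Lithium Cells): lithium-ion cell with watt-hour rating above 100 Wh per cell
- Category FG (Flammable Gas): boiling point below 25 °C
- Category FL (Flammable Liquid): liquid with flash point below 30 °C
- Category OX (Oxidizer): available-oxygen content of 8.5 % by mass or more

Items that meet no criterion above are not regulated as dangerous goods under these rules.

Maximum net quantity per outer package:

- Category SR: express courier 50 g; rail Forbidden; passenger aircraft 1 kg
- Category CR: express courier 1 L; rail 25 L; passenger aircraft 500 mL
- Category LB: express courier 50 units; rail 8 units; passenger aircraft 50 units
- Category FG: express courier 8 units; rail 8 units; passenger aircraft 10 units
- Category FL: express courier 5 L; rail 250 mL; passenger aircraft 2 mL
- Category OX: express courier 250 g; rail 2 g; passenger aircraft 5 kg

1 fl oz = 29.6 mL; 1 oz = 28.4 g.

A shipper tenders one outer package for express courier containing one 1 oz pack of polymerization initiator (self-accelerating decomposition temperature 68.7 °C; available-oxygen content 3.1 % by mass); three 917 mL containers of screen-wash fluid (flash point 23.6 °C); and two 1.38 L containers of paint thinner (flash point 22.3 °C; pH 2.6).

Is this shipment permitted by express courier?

Self-accelerating decomposition temperature 68.7 °C meets the Category SR criterion (Self-Reactive), so the polymerization initiator is Category SR.
Flash point 23.6 °C meets the Category FL criterion (Flammable Liquid), so the screen-wash fluid is Category FL.
The paint thinner has flash point 22.3 °C, which is < 30 °C, so it is Category FL (Flammable Liquid).
Total Category FL: (three 917 mL containers = 2.751 L) + (two 1.38 L containers = 2.76 L) = 5.511 L.
That exceeds the Category FL express courier limit of 5 L.
Category SR quantity: one 1 oz pack = 28.4 g.
That is within the Category SR express courier limit of 50 g.

No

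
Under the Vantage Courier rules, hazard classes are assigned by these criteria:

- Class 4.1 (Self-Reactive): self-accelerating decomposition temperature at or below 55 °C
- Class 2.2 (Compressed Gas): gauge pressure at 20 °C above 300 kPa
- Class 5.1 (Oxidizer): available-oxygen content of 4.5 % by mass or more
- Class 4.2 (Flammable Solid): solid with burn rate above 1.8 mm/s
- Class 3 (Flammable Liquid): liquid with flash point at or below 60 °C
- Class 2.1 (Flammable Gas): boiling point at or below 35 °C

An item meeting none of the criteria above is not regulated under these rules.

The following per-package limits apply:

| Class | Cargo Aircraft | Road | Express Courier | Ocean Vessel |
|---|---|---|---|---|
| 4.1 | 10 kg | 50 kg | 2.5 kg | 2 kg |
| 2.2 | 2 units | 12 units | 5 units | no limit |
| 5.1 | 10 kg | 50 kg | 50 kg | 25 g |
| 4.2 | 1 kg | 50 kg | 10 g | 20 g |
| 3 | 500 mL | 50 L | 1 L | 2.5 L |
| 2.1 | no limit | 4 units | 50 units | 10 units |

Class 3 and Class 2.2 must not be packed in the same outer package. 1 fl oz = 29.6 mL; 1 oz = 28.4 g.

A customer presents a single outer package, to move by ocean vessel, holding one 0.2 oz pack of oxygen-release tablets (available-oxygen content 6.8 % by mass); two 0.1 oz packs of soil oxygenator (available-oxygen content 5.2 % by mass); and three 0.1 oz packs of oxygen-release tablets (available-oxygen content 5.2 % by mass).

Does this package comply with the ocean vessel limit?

Yes

With available-oxygen content 6.8 % by mass (≥ 4.5 % by mass), the oxygen-release tablets fall in Class 5.1.
Available-oxygen content 5.2 % by mass meets the Class 5.1 criterion (Oxidizer), so the soil oxygenator is Class 5.1.
The oxygen-release tablets have available-oxygen content 5.2 % by mass, which is ≥ 4.5 % by mass, so they are Class 5.1 (Oxidizer).
Class 5.1 net quantity: (one 0.2 oz pack = 5.68 g) + (two 0.1 oz packs = 5.68 g) + (three 0.1 oz packs = 8.52 g) = 19.88 g.
19.88 g is within the ocean vessel limit of 25 g for Class 5.1.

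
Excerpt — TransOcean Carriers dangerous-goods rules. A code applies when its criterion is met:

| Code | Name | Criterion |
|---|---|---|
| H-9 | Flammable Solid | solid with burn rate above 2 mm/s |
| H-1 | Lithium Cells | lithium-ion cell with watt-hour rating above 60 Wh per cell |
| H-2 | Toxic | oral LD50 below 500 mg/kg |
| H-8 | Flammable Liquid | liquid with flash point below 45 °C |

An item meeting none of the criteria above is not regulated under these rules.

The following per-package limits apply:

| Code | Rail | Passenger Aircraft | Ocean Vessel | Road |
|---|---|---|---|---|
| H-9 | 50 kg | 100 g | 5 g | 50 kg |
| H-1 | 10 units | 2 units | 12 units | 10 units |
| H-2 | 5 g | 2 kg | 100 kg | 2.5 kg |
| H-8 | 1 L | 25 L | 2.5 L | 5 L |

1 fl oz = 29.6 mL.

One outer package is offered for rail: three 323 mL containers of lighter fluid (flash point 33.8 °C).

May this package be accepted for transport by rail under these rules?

Yes

Lighter fluid: flash point 33.8 °C < 45 °C → Code H-8 (Flammable Liquid).
Code H-8 quantity: three 323 mL containers = 969 mL.
969 mL is within the rail limit of 1 L for Code H-8.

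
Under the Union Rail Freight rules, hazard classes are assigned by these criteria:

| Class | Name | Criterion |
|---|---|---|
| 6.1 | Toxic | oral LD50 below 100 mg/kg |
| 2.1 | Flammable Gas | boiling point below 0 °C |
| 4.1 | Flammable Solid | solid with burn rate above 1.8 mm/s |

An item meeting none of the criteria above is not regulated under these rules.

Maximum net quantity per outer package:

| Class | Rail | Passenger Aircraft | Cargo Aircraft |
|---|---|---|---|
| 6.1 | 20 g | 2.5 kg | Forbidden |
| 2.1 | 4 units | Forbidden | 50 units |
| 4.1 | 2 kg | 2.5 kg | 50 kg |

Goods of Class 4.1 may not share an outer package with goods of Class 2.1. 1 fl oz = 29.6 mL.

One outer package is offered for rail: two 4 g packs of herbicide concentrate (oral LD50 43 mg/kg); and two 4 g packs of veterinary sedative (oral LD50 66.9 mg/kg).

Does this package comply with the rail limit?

Oral LD50 43 mg/kg meets the Class 6.1 criterion (Toxic), so the herbicide concentrate is Class 6.1.
The veterinary sedative has oral LD50 66.9 mg/kg, which is < 100 mg/kg, so it is Class 6.1 (Toxic).
Class 6.1 net quantity: (two 4 g packs = 8 g) + (two 4 g packs = 8 g) = 16 g.
16 g is within the rail limit of 20 g for Class 6.1.

Yes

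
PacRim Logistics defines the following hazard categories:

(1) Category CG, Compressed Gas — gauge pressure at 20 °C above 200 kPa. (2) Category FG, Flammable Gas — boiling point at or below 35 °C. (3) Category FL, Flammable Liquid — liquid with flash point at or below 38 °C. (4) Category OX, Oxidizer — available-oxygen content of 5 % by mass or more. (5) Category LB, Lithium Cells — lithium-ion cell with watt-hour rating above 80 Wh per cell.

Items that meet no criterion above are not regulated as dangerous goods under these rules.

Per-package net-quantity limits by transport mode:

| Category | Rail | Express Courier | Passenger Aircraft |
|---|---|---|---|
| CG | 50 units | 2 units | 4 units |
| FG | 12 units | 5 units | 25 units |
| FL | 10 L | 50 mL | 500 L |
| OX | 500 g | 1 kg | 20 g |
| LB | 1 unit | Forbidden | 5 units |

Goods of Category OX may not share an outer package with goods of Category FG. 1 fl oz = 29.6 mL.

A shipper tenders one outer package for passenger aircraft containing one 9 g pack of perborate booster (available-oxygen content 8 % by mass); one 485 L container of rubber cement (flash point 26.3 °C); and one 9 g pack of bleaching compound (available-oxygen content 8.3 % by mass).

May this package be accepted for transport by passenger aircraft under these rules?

Perborate booster: available-oxygen content 8 % by mass ≥ 5 % by mass → Category OX (Oxidizer).
With flash point 26.3 °C (≤ 38 °C), the rubber cement falls in Category FL.
The bleaching compound has available-oxygen content 8.3 % by mass, which is ≥ 5 % by mass, so it is Category OX (Oxidizer).
Total Category OX: 9 g + 9 g = 18 g.
18 g is within the passenger aircraft limit of 20 g for Category OX.
Category FL quantity: 485 L.
485 L ≤ 500 L (passenger aircraft limit, Category FL) — within limit.
The segregation rule (Category OX with Category FG) does not apply to Category OX with Category FL.
Every hazard category is within its passenger aircraft limit and no segregation rule is violated.

Yes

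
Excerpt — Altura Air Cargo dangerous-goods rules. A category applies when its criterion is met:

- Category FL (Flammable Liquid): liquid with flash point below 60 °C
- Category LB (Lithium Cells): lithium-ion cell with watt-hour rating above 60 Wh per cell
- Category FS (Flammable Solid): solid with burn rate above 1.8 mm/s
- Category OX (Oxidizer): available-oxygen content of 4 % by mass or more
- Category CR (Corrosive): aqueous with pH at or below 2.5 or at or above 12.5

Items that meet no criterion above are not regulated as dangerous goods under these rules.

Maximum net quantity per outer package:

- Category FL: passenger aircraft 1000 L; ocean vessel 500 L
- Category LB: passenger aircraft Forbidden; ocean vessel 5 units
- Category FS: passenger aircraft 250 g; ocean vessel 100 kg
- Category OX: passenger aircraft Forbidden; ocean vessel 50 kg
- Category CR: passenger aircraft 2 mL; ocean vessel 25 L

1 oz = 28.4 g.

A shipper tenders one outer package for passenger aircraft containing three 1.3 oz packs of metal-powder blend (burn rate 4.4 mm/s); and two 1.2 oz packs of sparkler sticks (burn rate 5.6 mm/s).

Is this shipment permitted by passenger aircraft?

Yes

The metal-powder blend has burn rate 4.4 mm/s, which is > 1.8 mm/s, so it is Category FS (Flammable Solid).
The sparkler sticks have burn rate 5.6 mm/s, which is > 1.8 mm/s, so they are Category FS (Flammable Solid).
Total Category FS: (three 1.3 oz packs = 110.76 g) + (two 1.2 oz packs = 68.16 g) = 178.92 g.
That is within the Category FS passenger aircraft limit of 250 g.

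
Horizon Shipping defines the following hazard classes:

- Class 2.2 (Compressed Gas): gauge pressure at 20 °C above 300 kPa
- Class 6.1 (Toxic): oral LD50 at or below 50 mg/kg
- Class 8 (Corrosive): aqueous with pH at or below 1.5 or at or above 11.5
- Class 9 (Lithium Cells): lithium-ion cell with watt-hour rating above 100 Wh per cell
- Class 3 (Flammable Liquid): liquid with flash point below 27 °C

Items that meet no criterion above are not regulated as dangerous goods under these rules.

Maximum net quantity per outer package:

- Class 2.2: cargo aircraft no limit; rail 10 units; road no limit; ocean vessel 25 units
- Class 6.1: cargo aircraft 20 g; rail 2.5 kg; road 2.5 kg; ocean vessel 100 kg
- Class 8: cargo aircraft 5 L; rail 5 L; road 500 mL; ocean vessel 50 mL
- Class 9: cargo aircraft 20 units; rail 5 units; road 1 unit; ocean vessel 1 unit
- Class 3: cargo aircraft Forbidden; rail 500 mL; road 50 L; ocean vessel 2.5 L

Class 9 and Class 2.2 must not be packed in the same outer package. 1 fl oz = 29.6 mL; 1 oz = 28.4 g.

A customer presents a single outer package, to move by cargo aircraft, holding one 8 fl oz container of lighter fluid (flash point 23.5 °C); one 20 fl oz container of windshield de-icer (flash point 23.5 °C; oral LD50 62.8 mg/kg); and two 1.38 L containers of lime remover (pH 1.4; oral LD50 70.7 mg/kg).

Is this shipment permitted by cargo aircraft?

No

Lighter fluid: flash point 23.5 °C < 27 °C → Class 3 (Flammable Liquid).
Flash point 23.5 °C meets the Class 3 criterion (Flammable Liquid), so the windshield de-icer is Class 3.
pH 1.4 meets the Class 8 criterion (Corrosive), so the lime remover is Class 8.
Class 3 net quantity: (one 8 fl oz container = 236.8 mL) + (one 20 fl oz container = 592 mL) = 828.8 mL.
Class 3 is Forbidden by cargo aircraft.
Class 8 quantity: two 1.38 L containers = 2.76 L.
That is within the Class 8 cargo aircraft limit of 5 L.
The segregation rule (Class 9 with Class 2.2) does not apply to Class 3 with Class 8.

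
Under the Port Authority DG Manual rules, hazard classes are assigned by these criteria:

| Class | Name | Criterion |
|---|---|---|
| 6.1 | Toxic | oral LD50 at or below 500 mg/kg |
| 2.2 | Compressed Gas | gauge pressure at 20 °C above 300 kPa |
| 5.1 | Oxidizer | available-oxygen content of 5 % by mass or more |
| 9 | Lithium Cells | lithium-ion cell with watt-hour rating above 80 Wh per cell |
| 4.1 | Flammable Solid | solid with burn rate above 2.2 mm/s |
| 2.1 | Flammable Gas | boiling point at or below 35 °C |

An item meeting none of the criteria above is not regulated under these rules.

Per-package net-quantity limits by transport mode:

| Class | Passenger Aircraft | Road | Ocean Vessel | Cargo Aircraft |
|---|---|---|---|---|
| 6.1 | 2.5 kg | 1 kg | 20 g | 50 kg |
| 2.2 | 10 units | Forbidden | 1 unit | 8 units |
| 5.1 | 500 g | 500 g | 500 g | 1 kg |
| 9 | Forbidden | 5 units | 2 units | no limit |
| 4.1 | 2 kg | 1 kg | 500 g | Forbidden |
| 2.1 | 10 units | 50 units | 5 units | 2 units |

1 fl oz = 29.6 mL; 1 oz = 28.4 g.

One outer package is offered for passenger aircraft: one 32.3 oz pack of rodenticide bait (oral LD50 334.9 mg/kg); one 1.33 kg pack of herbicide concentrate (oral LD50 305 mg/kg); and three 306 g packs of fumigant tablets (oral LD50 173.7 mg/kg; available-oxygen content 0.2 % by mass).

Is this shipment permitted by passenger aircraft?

Rodenticide bait: oral LD50 334.9 mg/kg ≤ 500 mg/kg → Class 6.1 (Toxic).
Herbicide concentrate: oral LD50 305 mg/kg ≤ 500 mg/kg → Class 6.1 (Toxic).
The fumigant tablets have oral LD50 173.7 mg/kg, which is ≤ 500 mg/kg, so they are Class 6.1 (Toxic).
Total Class 6.1: (one 32.3 oz pack = 917.32 g) + 1.33 kg + (three 306 g packs = 918 g) = 3165.32 g.
3165.32 g > 2.5 kg (passenger aircraft limit, Class 6.1) — over the limit.

No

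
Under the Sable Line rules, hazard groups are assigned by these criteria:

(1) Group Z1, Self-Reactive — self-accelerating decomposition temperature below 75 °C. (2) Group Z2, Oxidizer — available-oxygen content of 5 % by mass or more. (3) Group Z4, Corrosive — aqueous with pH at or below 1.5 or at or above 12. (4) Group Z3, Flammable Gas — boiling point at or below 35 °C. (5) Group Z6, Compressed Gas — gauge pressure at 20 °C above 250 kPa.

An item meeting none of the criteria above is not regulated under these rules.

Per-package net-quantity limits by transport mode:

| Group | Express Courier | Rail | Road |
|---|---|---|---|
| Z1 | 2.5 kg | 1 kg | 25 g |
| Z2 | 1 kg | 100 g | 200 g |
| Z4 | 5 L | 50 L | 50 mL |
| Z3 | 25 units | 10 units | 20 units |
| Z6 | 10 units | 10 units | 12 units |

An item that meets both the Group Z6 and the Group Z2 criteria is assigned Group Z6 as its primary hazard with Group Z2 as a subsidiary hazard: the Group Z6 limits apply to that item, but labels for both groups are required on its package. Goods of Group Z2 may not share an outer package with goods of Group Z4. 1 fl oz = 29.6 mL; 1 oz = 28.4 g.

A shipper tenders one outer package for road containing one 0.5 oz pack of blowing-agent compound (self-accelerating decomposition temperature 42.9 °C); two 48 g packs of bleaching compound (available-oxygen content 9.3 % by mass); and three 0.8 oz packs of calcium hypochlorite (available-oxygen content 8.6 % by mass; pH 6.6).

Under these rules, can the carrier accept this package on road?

Yes

Blowing-agent compound: self-accelerating decomposition temperature 42.9 °C < 75 °C → Group Z1 (Self-Reactive).
Bleaching compound: available-oxygen content 9.3 % by mass ≥ 5 % by mass → Group Z2 (Oxidizer).
Available-oxygen content 8.6 % by mass meets the Group Z2 criterion (Oxidizer), so the calcium hypochlorite is Group Z2.
Total Group Z2: (two 48 g packs = 96 g) + (three 0.8 oz packs = 68.16 g) = 164.16 g.
164.16 g is within the road limit of 200 g for Group Z2.
Group Z1 quantity: one 0.5 oz pack = 14.2 g.
14.2 g ≤ 25 g (road limit, Group Z1) — within limit.
The segregation rule (Group Z2 with Group Z4) does not apply to Group Z2 with Group Z1.
Every hazard group is within its road limit and no segregation rule is violated.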